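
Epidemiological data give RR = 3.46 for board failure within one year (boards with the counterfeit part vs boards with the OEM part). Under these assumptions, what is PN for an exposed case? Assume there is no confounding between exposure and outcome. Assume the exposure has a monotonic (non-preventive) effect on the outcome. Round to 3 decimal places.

Under exogeneity and monotonicity, PN = (RR − 1) / RR = 1 − 1/RR.
PN = (3.46 − 1) / 3.46 = 2.46 / 3.46 ≈ 0.7110

PN ≈ 0.711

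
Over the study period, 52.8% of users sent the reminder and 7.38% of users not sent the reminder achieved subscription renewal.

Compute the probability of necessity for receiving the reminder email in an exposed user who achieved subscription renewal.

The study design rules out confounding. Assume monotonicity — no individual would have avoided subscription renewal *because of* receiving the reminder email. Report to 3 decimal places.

PN ≈ 0.860

p₁ = 0.528, p₀ = 0.0738.
Under exogeneity and monotonicity, PN = (p₁ − p₀) / p₁.
PN = (0.528 − 0.0738) / 0.528 = 0.4542 / 0.528 ≈ 0.8602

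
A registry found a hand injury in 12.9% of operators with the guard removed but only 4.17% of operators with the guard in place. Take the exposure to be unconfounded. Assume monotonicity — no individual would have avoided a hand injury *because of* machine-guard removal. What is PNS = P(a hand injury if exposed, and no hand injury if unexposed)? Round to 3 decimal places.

PNS ≈ 0.087

p₁ = 0.129, p₀ = 0.0417.
Under exogeneity and monotonicity, PNS = p₁ − p₀.
PNS = 0.129 − 0.0417 = 0.0873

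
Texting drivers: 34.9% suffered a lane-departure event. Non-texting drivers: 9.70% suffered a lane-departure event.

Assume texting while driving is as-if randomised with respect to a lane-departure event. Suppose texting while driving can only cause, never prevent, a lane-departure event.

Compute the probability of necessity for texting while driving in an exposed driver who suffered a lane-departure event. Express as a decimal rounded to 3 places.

p₁ = 0.349, p₀ = 0.097.
Under exogeneity and monotonicity, PN = (p₁ − p₀) / p₁.
PN = (0.349 − 0.097) / 0.349 = 0.252 / 0.349 ≈ 0.7221

PN ≈ 0.722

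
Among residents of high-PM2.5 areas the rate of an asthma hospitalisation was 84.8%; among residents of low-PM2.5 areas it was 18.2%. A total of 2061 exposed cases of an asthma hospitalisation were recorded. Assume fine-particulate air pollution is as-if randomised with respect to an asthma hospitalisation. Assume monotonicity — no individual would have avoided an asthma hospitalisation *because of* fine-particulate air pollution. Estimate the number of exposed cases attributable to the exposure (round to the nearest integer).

about 1619 cases

p₁ = 0.848, p₀ = 0.182.
PN = (p₁ − p₀)/p₁ = (0.848 − 0.182) / 0.848 ≈ 0.78538.
Attributable cases ≈ PN × (exposed cases) = 0.78538 × 2061 ≈ 1618.66.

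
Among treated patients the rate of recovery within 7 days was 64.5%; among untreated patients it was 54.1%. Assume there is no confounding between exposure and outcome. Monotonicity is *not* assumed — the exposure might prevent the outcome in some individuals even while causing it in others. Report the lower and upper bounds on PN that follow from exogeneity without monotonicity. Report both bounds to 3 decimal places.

0.161 ≤ PN ≤ 0.712

p₁ = 0.645, p₀ = 0.541.
Under exogeneity alone the bounds on PN are max{0,(p₁−p₀)/p₁} ≤ PN ≤ min{1,(1−p₀)/p₁}.
  lower = (p₁ − p₀)/p₁ = 0.104 / 0.645 ≈ 0.1612
  upper = min{1, (1 − p₀)/p₁} = 0.459 / 0.645 ≈ 0.7116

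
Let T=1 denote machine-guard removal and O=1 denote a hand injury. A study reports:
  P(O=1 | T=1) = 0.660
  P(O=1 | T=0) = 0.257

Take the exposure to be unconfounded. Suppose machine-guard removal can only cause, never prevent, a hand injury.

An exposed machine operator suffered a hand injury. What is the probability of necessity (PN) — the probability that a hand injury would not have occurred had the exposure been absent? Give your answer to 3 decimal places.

Let p₁ = 0.66, p₀ = 0.257.
Under exogeneity and monotonicity, PN = (p₁ − p₀) / p₁.
PN = (0.66 − 0.257) / 0.66 = 0.403 / 0.66 ≈ 0.6106

PN ≈ 0.611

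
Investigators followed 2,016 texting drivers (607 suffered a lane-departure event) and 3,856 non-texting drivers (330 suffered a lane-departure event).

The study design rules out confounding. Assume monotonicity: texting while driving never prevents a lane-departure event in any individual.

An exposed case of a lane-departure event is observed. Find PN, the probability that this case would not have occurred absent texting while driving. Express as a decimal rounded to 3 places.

p₁ = P(outcome | exposed) = 607/2016 = 0.30109
p₀ = P(outcome | unexposed) = 330/3856 = 0.085581
Under exogeneity and monotonicity, PN = (p₁ − p₀) / p₁.
PN = (0.30109 − 0.085581) / 0.30109 = 0.21551 / 0.30109 ≈ 0.7158

PN ≈ 0.716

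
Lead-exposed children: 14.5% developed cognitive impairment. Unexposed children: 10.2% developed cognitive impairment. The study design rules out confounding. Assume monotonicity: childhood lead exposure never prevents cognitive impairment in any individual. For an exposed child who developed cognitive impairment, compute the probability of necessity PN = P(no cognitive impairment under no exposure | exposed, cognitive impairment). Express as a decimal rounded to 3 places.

PN ≈ 0.297

p₁ = 0.145, p₀ = 0.102.
Under exogeneity and monotonicity, PN = (p₁ − p₀) / p₁.
PN = (0.145 − 0.102) / 0.145 = 0.043 / 0.145 ≈ 0.2966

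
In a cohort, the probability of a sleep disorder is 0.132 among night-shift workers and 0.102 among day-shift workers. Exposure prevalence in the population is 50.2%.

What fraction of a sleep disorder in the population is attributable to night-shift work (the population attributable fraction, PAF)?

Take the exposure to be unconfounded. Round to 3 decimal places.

Let p₁ = 0.132, p₀ = 0.102.
Overall risk P(Y=1) = π·p₁ + (1−π)·p₀ = 0.502×0.132 + 0.498×0.102 = 0.11706.
Under exogeneity, PAF = [P(Y=1) − p₀] / P(Y=1).
PAF = (0.11706 − 0.102) / 0.11706 ≈ 0.1287

PAF ≈ 0.129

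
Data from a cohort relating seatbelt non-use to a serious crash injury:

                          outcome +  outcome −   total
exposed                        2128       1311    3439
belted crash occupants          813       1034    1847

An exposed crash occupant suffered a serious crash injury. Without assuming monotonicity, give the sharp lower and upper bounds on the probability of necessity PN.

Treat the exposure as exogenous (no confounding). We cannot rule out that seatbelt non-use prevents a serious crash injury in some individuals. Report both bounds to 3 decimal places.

p₁ = P(outcome | exposed) = 2128/3439 = 0.61878
p₀ = P(outcome | unexposed) = 813/1847 = 0.44017
Under exogeneity alone the bounds on PN are max{0,(p₁−p₀)/p₁} ≤ PN ≤ min{1,(1−p₀)/p₁}.
  lower = (p₁ − p₀)/p₁ = 0.17861 / 0.61878 ≈ 0.2886
  upper = min{1, (1 − p₀)/p₁} = 0.55983 / 0.61878 ≈ 0.9047

0.289 ≤ PN ≤ 0.905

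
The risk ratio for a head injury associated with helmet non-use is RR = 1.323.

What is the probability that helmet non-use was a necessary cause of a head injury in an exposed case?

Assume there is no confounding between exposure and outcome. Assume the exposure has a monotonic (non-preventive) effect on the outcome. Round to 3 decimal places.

PN ≈ 0.244

Under exogeneity and monotonicity, PN = (RR − 1) / RR = 1 − 1/RR.
PN = (1.323 − 1) / 1.323 = 0.323 / 1.323 ≈ 0.2441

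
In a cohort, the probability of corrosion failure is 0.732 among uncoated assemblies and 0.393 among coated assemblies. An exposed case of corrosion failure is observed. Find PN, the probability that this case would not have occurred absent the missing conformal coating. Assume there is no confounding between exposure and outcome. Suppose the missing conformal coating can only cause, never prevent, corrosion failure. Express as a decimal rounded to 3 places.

PN ≈ 0.463

Let p₁ = 0.732, p₀ = 0.393.
Under exogeneity and monotonicity, PN = (p₁ − p₀) / p₁.
PN = (0.732 − 0.393) / 0.732 = 0.339 / 0.732 ≈ 0.4631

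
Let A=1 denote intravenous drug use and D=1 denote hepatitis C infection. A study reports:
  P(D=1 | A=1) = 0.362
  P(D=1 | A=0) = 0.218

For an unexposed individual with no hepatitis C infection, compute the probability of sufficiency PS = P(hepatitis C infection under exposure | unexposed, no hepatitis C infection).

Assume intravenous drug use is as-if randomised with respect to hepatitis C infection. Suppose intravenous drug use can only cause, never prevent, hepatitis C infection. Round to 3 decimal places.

Let p₁ = 0.362, p₀ = 0.218.
Under exogeneity and monotonicity, PS = (p₁ − p₀) / (1 − p₀).
PS = (0.362 − 0.218) / (1 − 0.218) = 0.144 / 0.782 ≈ 0.1841

PS ≈ 0.184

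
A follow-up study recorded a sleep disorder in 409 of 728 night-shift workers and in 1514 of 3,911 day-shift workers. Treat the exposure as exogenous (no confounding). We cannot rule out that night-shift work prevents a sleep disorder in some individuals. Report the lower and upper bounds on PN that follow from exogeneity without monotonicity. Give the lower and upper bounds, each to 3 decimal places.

p₁ = P(outcome | exposed) = 409/728 = 0.56181
p₀ = P(outcome | unexposed) = 1514/3911 = 0.38711
Under exogeneity alone the bounds on PN are max{0,(p₁−p₀)/p₁} ≤ PN ≤ min{1,(1−p₀)/p₁}.
  lower = (p₁ − p₀)/p₁ = 0.1747 / 0.56181 ≈ 0.3110
  upper = min{1, (1 − p₀)/p₁} = 0.61289 / 0.56181 ≈ 1.0909 → capped at 1

0.311 ≤ PN ≤ 1.000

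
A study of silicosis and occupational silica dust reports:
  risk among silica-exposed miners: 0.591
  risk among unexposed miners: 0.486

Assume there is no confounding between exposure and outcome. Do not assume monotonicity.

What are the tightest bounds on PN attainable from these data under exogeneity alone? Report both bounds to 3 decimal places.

Let p₁ = 0.591, p₀ = 0.486.
Under exogeneity alone the bounds on PN are max{0,(p₁−p₀)/p₁} ≤ PN ≤ min{1,(1−p₀)/p₁}.
  lower = (p₁ − p₀)/p₁ = 0.105 / 0.591 ≈ 0.1777
  upper = min{1, (1 − p₀)/p₁} = 0.514 / 0.591 ≈ 0.8697

0.178 ≤ PN ≤ 0.870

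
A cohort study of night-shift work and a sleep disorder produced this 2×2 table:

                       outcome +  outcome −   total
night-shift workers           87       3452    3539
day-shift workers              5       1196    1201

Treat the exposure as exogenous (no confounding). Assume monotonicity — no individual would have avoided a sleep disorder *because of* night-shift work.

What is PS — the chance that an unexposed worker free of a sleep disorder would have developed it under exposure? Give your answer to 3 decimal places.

p₁ = P(outcome | exposed) = 87/3539 = 0.024583
p₀ = P(outcome | unexposed) = 5/1201 = 0.0041632
Under exogeneity and monotonicity, PS = (p₁ − p₀) / (1 − p₀).
PS = (0.024583 − 0.0041632) / (1 − 0.0041632) = 0.02042 / 0.99584 ≈ 0.0205

PS ≈ 0.021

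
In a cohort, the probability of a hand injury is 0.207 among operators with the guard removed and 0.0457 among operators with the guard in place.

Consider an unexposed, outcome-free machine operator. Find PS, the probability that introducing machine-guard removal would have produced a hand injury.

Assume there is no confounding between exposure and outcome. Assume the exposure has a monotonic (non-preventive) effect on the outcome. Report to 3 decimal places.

PS ≈ 0.169

Let p₁ = 0.207, p₀ = 0.0457.
Under exogeneity and monotonicity, PS = (p₁ − p₀) / (1 − p₀).
PS = (0.207 − 0.0457) / (1 − 0.0457) = 0.1613 / 0.9543 ≈ 0.1690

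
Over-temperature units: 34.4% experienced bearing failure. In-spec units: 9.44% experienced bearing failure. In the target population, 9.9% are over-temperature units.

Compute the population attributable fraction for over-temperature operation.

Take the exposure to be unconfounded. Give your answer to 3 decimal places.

p₁ = 0.344, p₀ = 0.0944.
Overall risk P(Y=1) = π·p₁ + (1−π)·p₀ = 0.099×0.344 + 0.901×0.0944 = 0.11911.
Under exogeneity, PAF = [P(Y=1) − p₀] / P(Y=1).
PAF = (0.11911 − 0.0944) / 0.11911 ≈ 0.2075

PAF ≈ 0.207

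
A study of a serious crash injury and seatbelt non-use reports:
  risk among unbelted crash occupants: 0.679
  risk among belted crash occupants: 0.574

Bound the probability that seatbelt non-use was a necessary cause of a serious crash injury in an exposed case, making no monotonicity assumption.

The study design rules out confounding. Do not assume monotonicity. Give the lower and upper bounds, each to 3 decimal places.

0.155 ≤ PN ≤ 0.627

Let p₁ = 0.679, p₀ = 0.574.
Under exogeneity alone the bounds on PN are max{0,(p₁−p₀)/p₁} ≤ PN ≤ min{1,(1−p₀)/p₁}.
  lower = (p₁ − p₀)/p₁ = 0.105 / 0.679 ≈ 0.1546
  upper = min{1, (1 − p₀)/p₁} = 0.426 / 0.679 ≈ 0.6274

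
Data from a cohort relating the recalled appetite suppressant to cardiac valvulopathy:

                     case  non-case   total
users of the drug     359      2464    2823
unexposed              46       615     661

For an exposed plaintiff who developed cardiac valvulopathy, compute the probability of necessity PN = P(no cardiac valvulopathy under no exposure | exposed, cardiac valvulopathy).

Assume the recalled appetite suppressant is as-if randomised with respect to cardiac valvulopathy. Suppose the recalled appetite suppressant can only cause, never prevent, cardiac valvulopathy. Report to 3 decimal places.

p₁ = P(outcome | exposed) = 359/2823 = 0.12717
p₀ = P(outcome | unexposed) = 46/661 = 0.069592
Under exogeneity and monotonicity, PN = (p₁ − p₀)/p₁.
PN = (0.12717 − 0.069592) / 0.12717 ≈ 0.4528

PN ≈ 0.453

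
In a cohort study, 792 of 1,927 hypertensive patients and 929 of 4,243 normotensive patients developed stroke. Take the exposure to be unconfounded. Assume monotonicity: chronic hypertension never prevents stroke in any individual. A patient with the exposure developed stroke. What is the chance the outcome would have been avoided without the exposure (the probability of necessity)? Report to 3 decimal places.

PN ≈ 0.467

p₁ = P(outcome | exposed) = 792/1927 = 0.411
p₀ = P(outcome | unexposed) = 929/4243 = 0.21895
Under exogeneity and monotonicity, PN = (p₁ − p₀) / p₁.
PN = (0.411 − 0.21895) / 0.411 = 0.19205 / 0.411 ≈ 0.4673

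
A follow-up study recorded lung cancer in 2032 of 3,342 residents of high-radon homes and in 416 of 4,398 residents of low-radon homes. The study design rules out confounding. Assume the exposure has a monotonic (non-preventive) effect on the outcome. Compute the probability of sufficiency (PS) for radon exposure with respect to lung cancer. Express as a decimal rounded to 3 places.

p₁ = P(outcome | exposed) = 2032/3342 = 0.60802
p₀ = P(outcome | unexposed) = 416/4398 = 0.094588
Under exogeneity and monotonicity, PS = (p₁ − p₀) / (1 − p₀).
PS = (0.60802 − 0.094588) / (1 − 0.094588) = 0.51343 / 0.90541 ≈ 0.5671

PS ≈ 0.567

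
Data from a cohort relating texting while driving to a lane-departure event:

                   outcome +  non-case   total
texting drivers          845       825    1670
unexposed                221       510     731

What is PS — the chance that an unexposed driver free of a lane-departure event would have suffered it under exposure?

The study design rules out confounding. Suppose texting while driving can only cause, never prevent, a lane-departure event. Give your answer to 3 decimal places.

p₁ = P(outcome | exposed) = 845/1670 = 0.50599
p₀ = P(outcome | unexposed) = 221/731 = 0.30233
Under exogeneity and monotonicity, PS = (p₁ − p₀)/(1 − p₀).
PS = (0.50599 − 0.30233) / 0.69767 ≈ 0.2919

PS ≈ 0.292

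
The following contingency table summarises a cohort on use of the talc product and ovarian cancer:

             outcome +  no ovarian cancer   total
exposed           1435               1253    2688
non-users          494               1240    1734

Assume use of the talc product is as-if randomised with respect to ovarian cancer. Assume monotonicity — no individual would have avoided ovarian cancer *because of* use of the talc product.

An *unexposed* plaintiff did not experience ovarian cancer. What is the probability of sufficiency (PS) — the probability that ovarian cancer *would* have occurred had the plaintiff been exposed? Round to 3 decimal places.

PS ≈ 0.348

p₁ = P(outcome | exposed) = 1435/2688 = 0.53385
p₀ = P(outcome | unexposed) = 494/1734 = 0.28489
Under exogeneity and monotonicity, PS = (p₁ − p₀) / (1 − p₀).
PS = (0.53385 − 0.28489) / (1 − 0.28489) = 0.24896 / 0.71511 ≈ 0.3481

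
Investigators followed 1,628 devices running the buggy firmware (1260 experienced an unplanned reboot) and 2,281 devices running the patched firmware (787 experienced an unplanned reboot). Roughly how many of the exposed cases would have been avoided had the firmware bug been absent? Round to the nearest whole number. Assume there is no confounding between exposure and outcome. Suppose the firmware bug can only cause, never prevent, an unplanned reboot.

p₁ = P(outcome | exposed) = 1260/1628 = 0.77396
p₀ = P(outcome | unexposed) = 787/2281 = 0.34502
PN = (p₁ − p₀)/p₁ = (0.77396 − 0.34502) / 0.77396 ≈ 0.55421.
Attributable cases ≈ PN × (exposed cases) = 0.55421 × 1260 ≈ 698.30.

about 698 cases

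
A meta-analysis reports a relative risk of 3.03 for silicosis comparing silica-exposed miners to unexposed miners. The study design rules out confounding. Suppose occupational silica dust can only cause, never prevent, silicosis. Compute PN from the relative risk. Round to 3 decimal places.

Under exogeneity and monotonicity, PN = (RR − 1) / RR = 1 − 1/RR.
PN = (3.03 − 1) / 3.03 = 2.03 / 3.03 ≈ 0.6700

PN ≈ 0.670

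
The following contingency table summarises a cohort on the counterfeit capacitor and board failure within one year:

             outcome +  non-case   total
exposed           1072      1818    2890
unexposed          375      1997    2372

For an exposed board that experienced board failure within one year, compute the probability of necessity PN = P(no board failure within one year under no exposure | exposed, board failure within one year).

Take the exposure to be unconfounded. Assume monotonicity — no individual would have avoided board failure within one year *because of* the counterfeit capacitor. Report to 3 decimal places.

PN ≈ 0.574

p₁ = P(outcome | exposed) = 1072/2890 = 0.37093
p₀ = P(outcome | unexposed) = 375/2372 = 0.15809
Under exogeneity and monotonicity, PN = (p₁ − p₀) / p₁.
PN = (0.37093 − 0.15809) / 0.37093 = 0.21284 / 0.37093 ≈ 0.5738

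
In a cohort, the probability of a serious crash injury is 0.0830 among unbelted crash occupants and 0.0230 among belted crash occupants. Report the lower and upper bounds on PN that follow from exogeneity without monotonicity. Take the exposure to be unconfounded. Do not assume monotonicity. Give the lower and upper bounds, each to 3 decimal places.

0.723 ≤ PN ≤ 1.000

Let p₁ = 0.083, p₀ = 0.023.
Under exogeneity alone the bounds on PN are max{0,(p₁−p₀)/p₁} ≤ PN ≤ min{1,(1−p₀)/p₁}.
  lower = (p₁ − p₀)/p₁ = 0.06 / 0.083 ≈ 0.7229
  upper = min{1, (1 − p₀)/p₁} = 0.977 / 0.083 ≈ 11.7711 → capped at 1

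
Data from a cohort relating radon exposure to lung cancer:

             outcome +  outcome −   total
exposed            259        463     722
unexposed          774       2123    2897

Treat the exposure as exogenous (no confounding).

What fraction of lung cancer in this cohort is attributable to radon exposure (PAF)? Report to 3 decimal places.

PAF ≈ 0.064

p₁ = P(outcome | exposed) = 259/722 = 0.35873
p₀ = P(outcome | unexposed) = 774/2897 = 0.26717
Exposure prevalence π = 722/3619 = 0.1995; overall risk P(Y=1) = 0.28544.
Under exogeneity, PAF = [P(Y=1) − p₀]/P(Y=1).
PAF = (0.28544 − 0.26717) / 0.28544 ≈ 0.0640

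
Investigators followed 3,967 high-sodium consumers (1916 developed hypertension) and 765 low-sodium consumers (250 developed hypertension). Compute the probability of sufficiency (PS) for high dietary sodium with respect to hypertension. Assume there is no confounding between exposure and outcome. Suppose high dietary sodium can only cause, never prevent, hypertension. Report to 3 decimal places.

p₁ = P(outcome | exposed) = 1916/3967 = 0.48298
p₀ = P(outcome | unexposed) = 250/765 = 0.3268
Under exogeneity and monotonicity, PS = (p₁ − p₀) / (1 − p₀).
PS = (0.48298 − 0.3268) / (1 − 0.3268) = 0.15619 / 0.6732 ≈ 0.2320

PS ≈ 0.232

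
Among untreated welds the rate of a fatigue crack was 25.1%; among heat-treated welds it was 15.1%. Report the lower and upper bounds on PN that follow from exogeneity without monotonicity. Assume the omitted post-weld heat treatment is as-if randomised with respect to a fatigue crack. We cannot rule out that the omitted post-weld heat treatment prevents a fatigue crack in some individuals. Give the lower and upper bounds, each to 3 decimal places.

p₁ = 0.251, p₀ = 0.151.
Under exogeneity alone the bounds on PN are max{0,(p₁−p₀)/p₁} ≤ PN ≤ min{1,(1−p₀)/p₁}.
  lower = (p₁ − p₀)/p₁ = 0.1 / 0.251 ≈ 0.3984
  upper = min{1, (1 − p₀)/p₁} = 0.849 / 0.251 ≈ 3.3825 → capped at 1

0.398 ≤ PN ≤ 1.000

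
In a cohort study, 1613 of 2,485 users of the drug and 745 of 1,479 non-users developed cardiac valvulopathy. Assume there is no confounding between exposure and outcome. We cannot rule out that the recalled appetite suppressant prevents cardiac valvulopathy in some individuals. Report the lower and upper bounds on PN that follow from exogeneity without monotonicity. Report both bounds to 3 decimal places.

p₁ = P(outcome | exposed) = 1613/2485 = 0.64909
p₀ = P(outcome | unexposed) = 745/1479 = 0.50372
Under exogeneity alone the bounds on PN are max{0,(p₁−p₀)/p₁} ≤ PN ≤ min{1,(1−p₀)/p₁}.
  lower = (p₁ − p₀)/p₁ = 0.14538 / 0.64909 ≈ 0.2240
  upper = min{1, (1 − p₀)/p₁} = 0.49628 / 0.64909 ≈ 0.7646

0.224 ≤ PN ≤ 0.765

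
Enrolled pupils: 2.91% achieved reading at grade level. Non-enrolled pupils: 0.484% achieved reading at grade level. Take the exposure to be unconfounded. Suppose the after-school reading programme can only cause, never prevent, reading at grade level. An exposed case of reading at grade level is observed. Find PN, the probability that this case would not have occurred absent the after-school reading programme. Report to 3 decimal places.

p₁ = 0.0291, p₀ = 0.00484.
Under exogeneity and monotonicity, PN = (p₁ − p₀) / p₁.
PN = (0.0291 − 0.00484) / 0.0291 = 0.02426 / 0.0291 ≈ 0.8337

PN ≈ 0.834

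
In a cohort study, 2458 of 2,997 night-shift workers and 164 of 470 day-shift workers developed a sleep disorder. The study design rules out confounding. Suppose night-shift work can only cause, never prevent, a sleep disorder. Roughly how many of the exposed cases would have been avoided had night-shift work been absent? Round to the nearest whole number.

p₁ = P(outcome | exposed) = 2458/2997 = 0.82015
p₀ = P(outcome | unexposed) = 164/470 = 0.34894
PN = (p₁ − p₀)/p₁ = (0.82015 − 0.34894) / 0.82015 ≈ 0.57455.
Attributable cases ≈ PN × (exposed cases) = 0.57455 × 2458 ≈ 1412.24.

about 1412 cases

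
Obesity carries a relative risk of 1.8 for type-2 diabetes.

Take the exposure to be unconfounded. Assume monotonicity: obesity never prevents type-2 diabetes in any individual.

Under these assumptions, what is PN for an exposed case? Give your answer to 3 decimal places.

Under exogeneity and monotonicity, PN = (RR − 1) / RR = 1 − 1/RR.
PN = (1.8 − 1) / 1.8 = 0.8 / 1.8 ≈ 0.4444

PN ≈ 0.444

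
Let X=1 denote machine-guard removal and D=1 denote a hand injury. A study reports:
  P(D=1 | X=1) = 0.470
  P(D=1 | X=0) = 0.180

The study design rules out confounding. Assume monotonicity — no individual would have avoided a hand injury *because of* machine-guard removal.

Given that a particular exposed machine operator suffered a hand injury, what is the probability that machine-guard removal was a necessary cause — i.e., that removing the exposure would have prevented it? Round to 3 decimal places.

Let p₁ = 0.47, p₀ = 0.18.
Under exogeneity and monotonicity, PN = (p₁ − p₀) / p₁.
PN = (0.47 − 0.18) / 0.47 = 0.29 / 0.47 ≈ 0.6170

PN ≈ 0.617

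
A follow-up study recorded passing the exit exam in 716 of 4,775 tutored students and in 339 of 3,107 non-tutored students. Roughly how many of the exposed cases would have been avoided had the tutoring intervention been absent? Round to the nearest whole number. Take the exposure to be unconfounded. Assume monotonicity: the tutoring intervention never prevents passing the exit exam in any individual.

p₁ = P(outcome | exposed) = 716/4775 = 0.14995
p₀ = P(outcome | unexposed) = 339/3107 = 0.10911
PN = (p₁ − p₀)/p₁ = (0.14995 − 0.10911) / 0.14995 ≈ 0.27236.
Attributable cases ≈ PN × (exposed cases) = 0.27236 × 716 ≈ 195.01.

about 195 cases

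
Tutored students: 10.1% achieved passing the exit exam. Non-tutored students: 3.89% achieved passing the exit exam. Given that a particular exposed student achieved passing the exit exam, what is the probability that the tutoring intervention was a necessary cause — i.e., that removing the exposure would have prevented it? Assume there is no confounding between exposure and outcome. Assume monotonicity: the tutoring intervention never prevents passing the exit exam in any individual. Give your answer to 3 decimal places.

PN ≈ 0.615

p₁ = 0.101, p₀ = 0.0389.
Under exogeneity and monotonicity, PN = (p₁ − p₀) / p₁.
PN = (0.101 − 0.0389) / 0.101 = 0.0621 / 0.101 ≈ 0.6149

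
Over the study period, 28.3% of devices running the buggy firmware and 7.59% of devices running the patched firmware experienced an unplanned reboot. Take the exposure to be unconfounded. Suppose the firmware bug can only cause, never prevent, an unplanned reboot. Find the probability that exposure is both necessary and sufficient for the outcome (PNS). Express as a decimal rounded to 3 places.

p₁ = 0.283, p₀ = 0.0759.
Under exogeneity and monotonicity, PNS = p₁ − p₀.
PNS = 0.283 − 0.0759 = 0.2071

PNS ≈ 0.207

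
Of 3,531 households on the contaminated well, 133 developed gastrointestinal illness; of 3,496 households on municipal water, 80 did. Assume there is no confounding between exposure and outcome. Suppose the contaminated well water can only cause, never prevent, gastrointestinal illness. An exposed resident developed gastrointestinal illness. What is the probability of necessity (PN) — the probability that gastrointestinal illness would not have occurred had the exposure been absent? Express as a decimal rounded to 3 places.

PN ≈ 0.392

p₁ = P(outcome | exposed) = 133/3531 = 0.037666
p₀ = P(outcome | unexposed) = 80/3496 = 0.022883
Under exogeneity and monotonicity, PN = (p₁ − p₀) / p₁.
PN = (0.037666 − 0.022883) / 0.037666 = 0.014783 / 0.037666 ≈ 0.3925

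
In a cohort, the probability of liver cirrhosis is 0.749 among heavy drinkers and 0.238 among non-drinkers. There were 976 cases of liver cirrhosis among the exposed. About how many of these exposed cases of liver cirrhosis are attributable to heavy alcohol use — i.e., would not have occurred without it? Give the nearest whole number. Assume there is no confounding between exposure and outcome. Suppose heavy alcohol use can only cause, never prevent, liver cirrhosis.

about 666 cases

Let p₁ = 0.749, p₀ = 0.238.
PN = (p₁ − p₀)/p₁ = (0.749 − 0.238) / 0.749 ≈ 0.68224.
Attributable cases ≈ PN × (exposed cases) = 0.68224 × 976 ≈ 665.87.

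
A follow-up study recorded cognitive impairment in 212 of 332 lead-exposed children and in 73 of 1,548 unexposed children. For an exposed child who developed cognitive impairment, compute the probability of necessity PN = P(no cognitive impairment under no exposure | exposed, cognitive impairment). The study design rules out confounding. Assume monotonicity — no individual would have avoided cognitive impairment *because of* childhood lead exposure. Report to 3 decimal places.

PN ≈ 0.926

p₁ = P(outcome | exposed) = 212/332 = 0.63855
p₀ = P(outcome | unexposed) = 73/1548 = 0.047158
Under exogeneity and monotonicity, PN = (p₁ − p₀) / p₁.
PN = (0.63855 − 0.047158) / 0.63855 = 0.5914 / 0.63855 ≈ 0.9261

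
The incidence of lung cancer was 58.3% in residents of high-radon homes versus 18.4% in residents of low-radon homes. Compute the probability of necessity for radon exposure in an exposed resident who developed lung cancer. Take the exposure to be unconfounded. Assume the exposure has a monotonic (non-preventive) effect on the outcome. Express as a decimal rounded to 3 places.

PN ≈ 0.684

p₁ = 0.583, p₀ = 0.184.
Under exogeneity and monotonicity, PN = (p₁ − p₀) / p₁.
PN = (0.583 − 0.184) / 0.583 = 0.399 / 0.583 ≈ 0.6844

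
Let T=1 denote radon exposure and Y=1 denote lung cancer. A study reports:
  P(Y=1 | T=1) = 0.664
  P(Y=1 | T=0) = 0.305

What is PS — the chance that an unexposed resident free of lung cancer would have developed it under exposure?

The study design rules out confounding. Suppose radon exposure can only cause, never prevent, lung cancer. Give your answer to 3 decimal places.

Let p₁ = 0.664, p₀ = 0.305.
Under exogeneity and monotonicity, PS = (p₁ − p₀) / (1 − p₀).
PS = (0.664 − 0.305) / (1 − 0.305) = 0.359 / 0.695 ≈ 0.5165

PS ≈ 0.517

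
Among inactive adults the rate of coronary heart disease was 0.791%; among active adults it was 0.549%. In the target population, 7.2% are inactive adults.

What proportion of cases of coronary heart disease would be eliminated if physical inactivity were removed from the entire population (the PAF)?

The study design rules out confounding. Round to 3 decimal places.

PAF ≈ 0.031

p₁ = 0.00791, p₀ = 0.00549.
Overall risk P(Y=1) = π·p₁ + (1−π)·p₀ = 0.072×0.00791 + 0.928×0.00549 = 0.0056642.
Under exogeneity, PAF = [P(Y=1) − p₀] / P(Y=1).
PAF = (0.0056642 − 0.00549) / 0.0056642 ≈ 0.0308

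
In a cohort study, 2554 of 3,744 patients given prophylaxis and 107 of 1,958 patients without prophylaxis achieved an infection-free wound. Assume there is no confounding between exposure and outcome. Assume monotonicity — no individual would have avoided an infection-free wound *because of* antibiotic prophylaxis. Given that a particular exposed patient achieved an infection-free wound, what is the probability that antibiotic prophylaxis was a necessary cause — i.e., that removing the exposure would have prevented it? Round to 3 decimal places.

PN ≈ 0.920

p₁ = P(outcome | exposed) = 2554/3744 = 0.68216
p₀ = P(outcome | unexposed) = 107/1958 = 0.054648
Under exogeneity and monotonicity, PN = (p₁ − p₀) / p₁.
PN = (0.68216 − 0.054648) / 0.68216 = 0.62751 / 0.68216 ≈ 0.9199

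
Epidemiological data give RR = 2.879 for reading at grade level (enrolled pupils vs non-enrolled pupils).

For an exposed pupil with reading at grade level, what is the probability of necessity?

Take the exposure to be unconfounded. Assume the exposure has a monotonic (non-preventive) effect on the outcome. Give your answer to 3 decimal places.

Under exogeneity and monotonicity, PN = (RR − 1) / RR = 1 − 1/RR.
PN = (2.879 − 1) / 2.879 = 1.879 / 2.879 ≈ 0.6527

PN ≈ 0.653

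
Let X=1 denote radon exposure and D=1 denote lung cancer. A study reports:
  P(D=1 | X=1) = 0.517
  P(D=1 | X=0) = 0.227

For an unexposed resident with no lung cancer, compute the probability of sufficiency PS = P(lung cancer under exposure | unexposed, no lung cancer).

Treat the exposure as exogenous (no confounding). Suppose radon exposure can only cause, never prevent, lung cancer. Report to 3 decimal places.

Let p₁ = 0.517, p₀ = 0.227.
Under exogeneity and monotonicity, PS = (p₁ − p₀) / (1 − p₀).
PS = (0.517 − 0.227) / (1 − 0.227) = 0.29 / 0.773 ≈ 0.3752

PS ≈ 0.375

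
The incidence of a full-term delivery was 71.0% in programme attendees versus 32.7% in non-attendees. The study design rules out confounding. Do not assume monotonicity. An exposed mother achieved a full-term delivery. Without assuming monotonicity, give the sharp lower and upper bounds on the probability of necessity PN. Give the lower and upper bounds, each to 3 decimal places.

0.539 ≤ PN ≤ 0.948

p₁ = 0.71, p₀ = 0.327.
Under exogeneity alone the bounds on PN are max{0,(p₁−p₀)/p₁} ≤ PN ≤ min{1,(1−p₀)/p₁}.
  lower = (p₁ − p₀)/p₁ = 0.383 / 0.71 ≈ 0.5394
  upper = min{1, (1 − p₀)/p₁} = 0.673 / 0.71 ≈ 0.9479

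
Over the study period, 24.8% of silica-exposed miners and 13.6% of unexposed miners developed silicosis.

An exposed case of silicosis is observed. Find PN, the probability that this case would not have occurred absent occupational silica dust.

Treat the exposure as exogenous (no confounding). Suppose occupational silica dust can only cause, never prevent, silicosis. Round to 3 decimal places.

p₁ = 0.248, p₀ = 0.136.
Under exogeneity and monotonicity, PN = (p₁ − p₀) / p₁.
PN = (0.248 − 0.136) / 0.248 = 0.112 / 0.248 ≈ 0.4516

PN ≈ 0.452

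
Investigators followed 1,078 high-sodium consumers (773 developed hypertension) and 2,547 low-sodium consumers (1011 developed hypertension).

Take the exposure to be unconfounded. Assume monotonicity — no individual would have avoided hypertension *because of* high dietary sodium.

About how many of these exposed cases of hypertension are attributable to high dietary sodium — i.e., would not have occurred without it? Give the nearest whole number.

about 345 cases

p₁ = P(outcome | exposed) = 773/1078 = 0.71707
p₀ = P(outcome | unexposed) = 1011/2547 = 0.39694
PN = (p₁ − p₀)/p₁ = (0.71707 − 0.39694) / 0.71707 ≈ 0.44644.
Attributable cases ≈ PN × (exposed cases) = 0.44644 × 773 ≈ 345.10.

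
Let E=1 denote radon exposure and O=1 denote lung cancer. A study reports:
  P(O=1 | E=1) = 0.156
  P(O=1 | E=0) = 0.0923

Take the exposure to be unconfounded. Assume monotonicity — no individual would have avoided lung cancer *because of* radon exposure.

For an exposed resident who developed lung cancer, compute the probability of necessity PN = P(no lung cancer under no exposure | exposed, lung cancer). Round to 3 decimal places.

PN ≈ 0.408

Let p₁ = 0.156, p₀ = 0.0923.
Under exogeneity and monotonicity, PN = (p₁ − p₀) / p₁.
PN = (0.156 − 0.0923) / 0.156 = 0.0637 / 0.156 ≈ 0.4083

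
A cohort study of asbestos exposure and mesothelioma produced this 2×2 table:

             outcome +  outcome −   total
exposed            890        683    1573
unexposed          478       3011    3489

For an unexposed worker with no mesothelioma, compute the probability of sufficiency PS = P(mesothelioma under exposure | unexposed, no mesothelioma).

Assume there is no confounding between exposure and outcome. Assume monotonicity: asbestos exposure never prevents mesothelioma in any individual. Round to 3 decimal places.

p₁ = P(outcome | exposed) = 890/1573 = 0.5658
p₀ = P(outcome | unexposed) = 478/3489 = 0.137
Under exogeneity and monotonicity, PS = (p₁ − p₀)/(1 − p₀).
PS = (0.5658 − 0.137) / 0.863 ≈ 0.4969

PS ≈ 0.497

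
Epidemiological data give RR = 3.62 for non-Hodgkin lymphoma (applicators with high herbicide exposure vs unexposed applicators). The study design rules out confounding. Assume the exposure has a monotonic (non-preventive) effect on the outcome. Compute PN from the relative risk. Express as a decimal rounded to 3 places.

Under exogeneity and monotonicity, PN = (RR − 1) / RR = 1 − 1/RR.
PN = (3.62 − 1) / 3.62 = 2.62 / 3.62 ≈ 0.7238

PN ≈ 0.724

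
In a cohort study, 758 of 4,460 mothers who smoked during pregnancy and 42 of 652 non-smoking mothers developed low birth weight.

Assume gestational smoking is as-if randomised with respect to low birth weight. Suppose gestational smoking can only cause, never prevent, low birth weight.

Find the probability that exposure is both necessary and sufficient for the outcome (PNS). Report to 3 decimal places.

p₁ = P(outcome | exposed) = 758/4460 = 0.16996
p₀ = P(outcome | unexposed) = 42/652 = 0.064417
Under exogeneity and monotonicity, PNS = p₁ − p₀.
PNS = 0.16996 − 0.064417 = 0.10554

PNS ≈ 0.106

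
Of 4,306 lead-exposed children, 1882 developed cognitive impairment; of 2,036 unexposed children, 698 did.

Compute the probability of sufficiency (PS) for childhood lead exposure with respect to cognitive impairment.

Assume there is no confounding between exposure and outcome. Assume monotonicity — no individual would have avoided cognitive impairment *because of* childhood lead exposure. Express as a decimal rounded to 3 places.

PS ≈ 0.143

p₁ = P(outcome | exposed) = 1882/4306 = 0.43706
p₀ = P(outcome | unexposed) = 698/2036 = 0.34283
Under exogeneity and monotonicity, PS = (p₁ − p₀) / (1 − p₀).
PS = (0.43706 − 0.34283) / (1 − 0.34283) = 0.094235 / 0.65717 ≈ 0.1434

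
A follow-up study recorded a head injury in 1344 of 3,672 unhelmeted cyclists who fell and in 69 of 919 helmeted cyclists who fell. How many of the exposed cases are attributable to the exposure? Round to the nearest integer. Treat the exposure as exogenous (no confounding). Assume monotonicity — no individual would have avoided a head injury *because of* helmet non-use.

about 1068 cases

p₁ = P(outcome | exposed) = 1344/3672 = 0.36601
p₀ = P(outcome | unexposed) = 69/919 = 0.075082
PN = (p₁ − p₀)/p₁ = (0.36601 − 0.075082) / 0.36601 ≈ 0.79487.
Attributable cases ≈ PN × (exposed cases) = 0.79487 × 1344 ≈ 1068.30.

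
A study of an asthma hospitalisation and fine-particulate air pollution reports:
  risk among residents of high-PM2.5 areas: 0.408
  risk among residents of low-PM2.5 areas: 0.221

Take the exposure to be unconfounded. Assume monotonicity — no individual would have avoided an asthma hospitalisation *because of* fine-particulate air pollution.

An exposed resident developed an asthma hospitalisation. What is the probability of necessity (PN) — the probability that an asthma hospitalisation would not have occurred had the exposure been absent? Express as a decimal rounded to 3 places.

Let p₁ = 0.408, p₀ = 0.221.
Under exogeneity and monotonicity, PN = (p₁ − p₀) / p₁.
PN = (0.408 − 0.221) / 0.408 = 0.187 / 0.408 ≈ 0.4583

PN ≈ 0.458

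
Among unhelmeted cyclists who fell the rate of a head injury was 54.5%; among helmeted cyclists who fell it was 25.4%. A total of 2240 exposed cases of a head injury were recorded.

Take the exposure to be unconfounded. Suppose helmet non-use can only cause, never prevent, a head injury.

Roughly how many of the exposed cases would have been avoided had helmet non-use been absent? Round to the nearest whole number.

p₁ = 0.545, p₀ = 0.254.
PN = (p₁ − p₀)/p₁ = (0.545 − 0.254) / 0.545 ≈ 0.53394.
Attributable cases ≈ PN × (exposed cases) = 0.53394 × 2240 ≈ 1196.04.

about 1196 cases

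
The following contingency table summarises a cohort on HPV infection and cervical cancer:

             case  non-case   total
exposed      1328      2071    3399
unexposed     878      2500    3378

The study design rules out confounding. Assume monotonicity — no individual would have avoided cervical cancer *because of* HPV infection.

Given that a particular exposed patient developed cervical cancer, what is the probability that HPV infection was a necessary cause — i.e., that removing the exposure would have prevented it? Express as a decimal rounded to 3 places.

p₁ = P(outcome | exposed) = 1328/3399 = 0.3907
p₀ = P(outcome | unexposed) = 878/3378 = 0.25992
Under exogeneity and monotonicity, PN = (p₁ − p₀)/p₁.
PN = (0.3907 − 0.25992) / 0.3907 ≈ 0.3347

PN ≈ 0.335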